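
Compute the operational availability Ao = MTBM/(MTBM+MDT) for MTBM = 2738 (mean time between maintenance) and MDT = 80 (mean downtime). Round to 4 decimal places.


MTBM = 2738
MDT = 80
MTBM + MDT = 2818
Ao = 2738 / 2818
Ao = 0.9716

0.9716


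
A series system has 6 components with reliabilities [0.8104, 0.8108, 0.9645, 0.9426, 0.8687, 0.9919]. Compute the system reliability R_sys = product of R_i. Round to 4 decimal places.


Components: [0.8104, 0.8108, 0.9645, 0.9426, 0.8687, 0.9919]
After component 1 (R=0.8104): product = 0.8104
After component 2 (R=0.8108): product = 0.6571
After component 3 (R=0.9645): product = 0.6337
After component 4 (R=0.9426): product = 0.5974
After component 5 (R=0.8687): product = 0.5189
After component 6 (R=0.9919): product = 0.5147
R_sys = 0.5147

0.5147


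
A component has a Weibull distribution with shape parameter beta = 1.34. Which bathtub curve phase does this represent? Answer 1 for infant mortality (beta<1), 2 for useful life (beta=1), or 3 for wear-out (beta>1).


beta = 1.34
Compare beta to 1:
beta < 1 => infant mortality (phase 1)
beta = 1 => useful life (phase 2)
beta > 1 => wear-out (phase 3)
Since beta = 1.34, this is wear-out (increasing failure rate)
Phase = 3

3


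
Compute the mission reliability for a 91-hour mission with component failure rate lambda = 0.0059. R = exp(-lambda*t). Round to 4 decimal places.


lambda = 0.0059
mission_time = 91
lambda * t = 0.0059 * 91 = 0.5369
R = exp(-0.5369)
R = 0.5846

0.5846


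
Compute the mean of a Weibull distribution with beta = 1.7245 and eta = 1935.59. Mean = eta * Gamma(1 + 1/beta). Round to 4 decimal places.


beta = 1.7245, eta = 1935.59
1/beta = 0.5799
1 + 1/beta = 1.5799
Gamma(1.5799) = 0.8914
Mean = 1935.59 * 0.8914
Mean = 1725.3999

1725.3999


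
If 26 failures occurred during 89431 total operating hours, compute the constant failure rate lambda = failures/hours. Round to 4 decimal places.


failures = 26
total_hours = 89431
lambda = 26 / 89431
lambda = 0.0003

0.0003


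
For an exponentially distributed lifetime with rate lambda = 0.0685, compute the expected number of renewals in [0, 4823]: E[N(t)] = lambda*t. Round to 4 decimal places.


lambda = 0.0685
t = 4823
E[N(t)] = lambda * t
E[N(t)] = 0.0685 * 4823
E[N(t)] = 330.3755

330.3755


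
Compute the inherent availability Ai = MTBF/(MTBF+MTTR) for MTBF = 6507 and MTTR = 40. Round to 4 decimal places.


MTBF = 6507
MTTR = 40
MTBF + MTTR = 6547
Ai = 6507 / 6547
Ai = 0.9939

0.9939


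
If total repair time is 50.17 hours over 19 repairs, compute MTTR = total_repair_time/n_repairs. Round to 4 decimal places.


total_repair_time = 50.17
n_repairs = 19
MTTR = 50.17 / 19
MTTR = 2.6405

2.6405


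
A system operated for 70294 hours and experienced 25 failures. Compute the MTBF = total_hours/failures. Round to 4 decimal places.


total_hours = 70294
failures = 25
MTBF = 70294 / 25
MTBF = 2811.76

2811.76


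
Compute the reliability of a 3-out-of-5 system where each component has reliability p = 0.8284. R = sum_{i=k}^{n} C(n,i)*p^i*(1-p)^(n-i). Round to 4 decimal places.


k = 3, n = 5, p = 0.8284
i=3: C(5,3)=10 * 0.8284^3 * 0.1716^2 = 0.1674
i=4: C(5,4)=5 * 0.8284^4 * 0.1716^1 = 0.4041
i=5: C(5,5)=1 * 0.8284^5 * 0.1716^0 = 0.3901
R = sum of terms = 0.9616

0.9616


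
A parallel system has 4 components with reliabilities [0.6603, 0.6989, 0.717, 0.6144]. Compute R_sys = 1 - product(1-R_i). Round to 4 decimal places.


Components: [0.6603, 0.6989, 0.717, 0.6144]
(1 - 0.6603) = 0.3397, running product = 0.3397
(1 - 0.6989) = 0.3011, running product = 0.1023
(1 - 0.717) = 0.283, running product = 0.0289
(1 - 0.6144) = 0.3856, running product = 0.0112
Product of (1-R_i) = 0.0112
R_sys = 1 - 0.0112 = 0.9888

0.9888


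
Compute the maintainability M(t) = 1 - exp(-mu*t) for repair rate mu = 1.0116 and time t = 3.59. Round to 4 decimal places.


mu = 1.0116, t = 3.59
mu * t = 1.0116 * 3.59 = 3.6316
exp(-3.6316) = 0.0265
M(t) = 1 - 0.0265
M(t) = 0.9735

0.9735


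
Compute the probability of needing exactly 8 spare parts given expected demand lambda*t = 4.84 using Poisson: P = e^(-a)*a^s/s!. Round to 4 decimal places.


a = 4.84, s = 8
e^(-a) = e^(-4.84) = 0.0079
a^s = 4.84^8 = 301136.1496
s! = 40320
P = 0.0079 * 301136.1496 / 40320
P = 0.0591

0.0591


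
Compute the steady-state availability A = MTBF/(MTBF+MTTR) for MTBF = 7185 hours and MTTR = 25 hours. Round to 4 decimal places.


MTBF = 7185
MTTR = 25
MTBF + MTTR = 7210
A = 7185 / 7210
A = 0.9965

0.9965


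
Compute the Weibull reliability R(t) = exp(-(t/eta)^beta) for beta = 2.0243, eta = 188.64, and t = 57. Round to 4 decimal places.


beta = 2.0243, eta = 188.64, t = 57
t/eta = 57 / 188.64 = 0.3022
(t/eta)^beta = 0.3022^2.0243 = 0.0887
R(t) = exp(-0.0887)
R(t) = 0.9151

0.9151


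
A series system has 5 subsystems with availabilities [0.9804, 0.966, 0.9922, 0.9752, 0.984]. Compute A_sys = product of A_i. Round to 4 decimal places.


Subsystems: [0.9804, 0.966, 0.9922, 0.9752, 0.984]
After subsystem 1 (A=0.9804): product = 0.9804
After subsystem 2 (A=0.966): product = 0.9471
After subsystem 3 (A=0.9922): product = 0.9397
After subsystem 4 (A=0.9752): product = 0.9164
After subsystem 5 (A=0.984): product = 0.9017
A_sys = 0.9017

0.9017


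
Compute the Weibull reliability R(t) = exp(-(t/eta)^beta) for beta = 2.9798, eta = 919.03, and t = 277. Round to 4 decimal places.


beta = 2.9798, eta = 919.03, t = 277
t/eta = 277 / 919.03 = 0.3014
(t/eta)^beta = 0.3014^2.9798 = 0.0281
R(t) = exp(-0.0281)
R(t) = 0.9723

0.9723


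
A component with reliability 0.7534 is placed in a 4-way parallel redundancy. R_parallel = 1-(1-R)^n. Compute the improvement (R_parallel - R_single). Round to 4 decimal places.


R_single = 0.7534, n = 4
1 - R_single = 0.2466
(1 - R_single)^n = 0.2466^4 = 0.0037
R_parallel = 1 - 0.0037 = 0.9963
Improvement = 0.9963 - 0.7534
Improvement = 0.2429

0.2429


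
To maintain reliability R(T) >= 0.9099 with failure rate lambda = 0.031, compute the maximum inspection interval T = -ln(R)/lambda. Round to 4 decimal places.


R_target = 0.9099
lambda = 0.031
-ln(0.9099) = 0.0944
T = 0.0944 / 0.031
T = 3.0458

3.0458


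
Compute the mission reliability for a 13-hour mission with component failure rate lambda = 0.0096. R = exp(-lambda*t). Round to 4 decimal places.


lambda = 0.0096
mission_time = 13
lambda * t = 0.0096 * 13 = 0.1248
R = exp(-0.1248)
R = 0.8827

0.8827


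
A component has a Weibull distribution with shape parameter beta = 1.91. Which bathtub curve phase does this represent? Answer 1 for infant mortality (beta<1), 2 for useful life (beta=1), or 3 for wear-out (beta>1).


beta = 1.91
Compare beta to 1:
beta < 1 => infant mortality (phase 1)
beta = 1 => useful life (phase 2)
beta > 1 => wear-out (phase 3)
Since beta = 1.91, this is wear-out (increasing failure rate)
Phase = 3

3


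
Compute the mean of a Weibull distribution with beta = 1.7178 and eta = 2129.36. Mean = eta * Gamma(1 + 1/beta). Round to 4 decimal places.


beta = 1.7178, eta = 2129.36
1/beta = 0.5821
1 + 1/beta = 1.5821
Gamma(1.5821) = 0.8916
Mean = 2129.36 * 0.8916
Mean = 1898.5987

1898.5987


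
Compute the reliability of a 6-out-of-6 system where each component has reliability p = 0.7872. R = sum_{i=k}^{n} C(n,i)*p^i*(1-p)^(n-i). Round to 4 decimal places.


k = 6, n = 6, p = 0.7872
i=6: C(6,6)=1 * 0.7872^6 * 0.2128^0 = 0.238
R = sum of terms = 0.238

0.238


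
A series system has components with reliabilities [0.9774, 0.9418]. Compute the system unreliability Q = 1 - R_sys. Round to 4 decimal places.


Components: [0.9774, 0.9418]
After component 1: product = 0.9774
After component 2: product = 0.9205
R_sys = 0.9205
Q = 1 - 0.9205 = 0.0795

0.0795


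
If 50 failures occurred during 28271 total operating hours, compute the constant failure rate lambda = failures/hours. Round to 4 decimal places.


failures = 50
total_hours = 28271
lambda = 50 / 28271
lambda = 0.0018

0.0018


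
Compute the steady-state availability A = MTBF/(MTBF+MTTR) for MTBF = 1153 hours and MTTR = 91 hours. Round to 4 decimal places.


MTBF = 1153
MTTR = 91
MTBF + MTTR = 1244
A = 1153 / 1244
A = 0.9268

0.9268


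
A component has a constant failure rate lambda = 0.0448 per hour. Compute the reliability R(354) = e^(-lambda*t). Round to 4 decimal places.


lambda = 0.0448
t = 354
lambda * t = 15.8592
R(t) = e^(-15.8592)
R(t) = 0.0

0.0


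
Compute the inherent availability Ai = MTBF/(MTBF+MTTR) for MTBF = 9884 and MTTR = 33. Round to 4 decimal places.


MTBF = 9884
MTTR = 33
MTBF + MTTR = 9917
Ai = 9884 / 9917
Ai = 0.9967

0.9967


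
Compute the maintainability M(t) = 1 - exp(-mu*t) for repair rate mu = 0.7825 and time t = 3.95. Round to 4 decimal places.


mu = 0.7825, t = 3.95
mu * t = 0.7825 * 3.95 = 3.0909
exp(-3.0909) = 0.0455
M(t) = 1 - 0.0455
M(t) = 0.9545

0.9545


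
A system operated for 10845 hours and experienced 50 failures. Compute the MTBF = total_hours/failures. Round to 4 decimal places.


total_hours = 10845
failures = 50
MTBF = 10845 / 50
MTBF = 216.9

216.9


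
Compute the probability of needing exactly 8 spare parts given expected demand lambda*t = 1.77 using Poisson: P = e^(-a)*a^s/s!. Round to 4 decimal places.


a = 1.77, s = 8
e^(-a) = e^(-1.77) = 0.1703
a^s = 1.77^8 = 96.3355
s! = 40320
P = 0.1703 * 96.3355 / 40320
P = 0.0004

0.0004


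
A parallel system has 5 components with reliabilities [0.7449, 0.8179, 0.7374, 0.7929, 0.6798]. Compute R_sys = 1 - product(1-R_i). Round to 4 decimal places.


Components: [0.7449, 0.8179, 0.7374, 0.7929, 0.6798]
(1 - 0.7449) = 0.2551, running product = 0.2551
(1 - 0.8179) = 0.1821, running product = 0.0465
(1 - 0.7374) = 0.2626, running product = 0.0122
(1 - 0.7929) = 0.2071, running product = 0.0025
(1 - 0.6798) = 0.3202, running product = 0.0008
Product of (1-R_i) = 0.0008
R_sys = 1 - 0.0008 = 0.9992

0.9992


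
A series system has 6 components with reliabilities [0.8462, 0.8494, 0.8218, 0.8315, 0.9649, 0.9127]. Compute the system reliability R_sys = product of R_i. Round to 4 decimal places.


Components: [0.8462, 0.8494, 0.8218, 0.8315, 0.9649, 0.9127]
After component 1 (R=0.8462): product = 0.8462
After component 2 (R=0.8494): product = 0.7188
After component 3 (R=0.8218): product = 0.5907
After component 4 (R=0.8315): product = 0.4911
After component 5 (R=0.9649): product = 0.4739
After component 6 (R=0.9127): product = 0.4325
R_sys = 0.4325

0.4325


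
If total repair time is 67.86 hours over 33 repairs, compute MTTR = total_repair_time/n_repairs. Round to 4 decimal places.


total_repair_time = 67.86
n_repairs = 33
MTTR = 67.86 / 33
MTTR = 2.0564

2.0564


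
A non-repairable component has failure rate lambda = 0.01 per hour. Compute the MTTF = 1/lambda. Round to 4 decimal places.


lambda = 0.01
MTTF = 1 / 0.01
MTTF = 100.0

100.0


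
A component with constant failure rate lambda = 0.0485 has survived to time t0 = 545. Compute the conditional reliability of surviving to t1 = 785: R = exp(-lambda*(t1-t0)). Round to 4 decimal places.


lambda = 0.0485
t0 = 545, t1 = 785
t1 - t0 = 240
lambda * (t1-t0) = 0.0485 * 240 = 11.64
R = exp(-11.64)
R = 0.0

0.0


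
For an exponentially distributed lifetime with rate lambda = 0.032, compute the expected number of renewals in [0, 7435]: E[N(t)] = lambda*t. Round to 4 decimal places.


lambda = 0.032
t = 7435
E[N(t)] = lambda * t
E[N(t)] = 0.032 * 7435
E[N(t)] = 237.92

237.92


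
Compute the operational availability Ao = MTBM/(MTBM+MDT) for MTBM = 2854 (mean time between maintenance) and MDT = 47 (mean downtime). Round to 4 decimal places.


MTBM = 2854
MDT = 47
MTBM + MDT = 2901
Ao = 2854 / 2901
Ao = 0.9838

0.9838


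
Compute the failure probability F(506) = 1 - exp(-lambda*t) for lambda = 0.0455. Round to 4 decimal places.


lambda = 0.0455, t = 506
lambda * t = 23.023
exp(-23.023) = 0.0
F(t) = 1 - 0.0
F(t) = 1.0

1.0


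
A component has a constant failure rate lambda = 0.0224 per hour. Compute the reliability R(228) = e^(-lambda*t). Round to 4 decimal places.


lambda = 0.0224
t = 228
lambda * t = 5.1072
R(t) = e^(-5.1072)
R(t) = 0.0061

0.0061


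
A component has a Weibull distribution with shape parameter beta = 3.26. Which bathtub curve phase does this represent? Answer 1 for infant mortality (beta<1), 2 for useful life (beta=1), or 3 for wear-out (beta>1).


beta = 3.26
Compare beta to 1:
beta < 1 => infant mortality (phase 1)
beta = 1 => useful life (phase 2)
beta > 1 => wear-out (phase 3)
Since beta = 3.26, this is wear-out (increasing failure rate)
Phase = 3

3


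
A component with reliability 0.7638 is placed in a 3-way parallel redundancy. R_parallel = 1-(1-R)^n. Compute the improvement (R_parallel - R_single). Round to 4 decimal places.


R_single = 0.7638, n = 3
1 - R_single = 0.2362
(1 - R_single)^n = 0.2362^3 = 0.0132
R_parallel = 1 - 0.0132 = 0.9868
Improvement = 0.9868 - 0.7638
Improvement = 0.223

0.223


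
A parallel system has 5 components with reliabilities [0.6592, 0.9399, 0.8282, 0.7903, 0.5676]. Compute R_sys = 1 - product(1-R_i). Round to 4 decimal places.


Components: [0.6592, 0.9399, 0.8282, 0.7903, 0.5676]
(1 - 0.6592) = 0.3408, running product = 0.3408
(1 - 0.9399) = 0.0601, running product = 0.0205
(1 - 0.8282) = 0.1718, running product = 0.0035
(1 - 0.7903) = 0.2097, running product = 0.0007
(1 - 0.5676) = 0.4324, running product = 0.0003
Product of (1-R_i) = 0.0003
R_sys = 1 - 0.0003 = 0.9997

0.9997


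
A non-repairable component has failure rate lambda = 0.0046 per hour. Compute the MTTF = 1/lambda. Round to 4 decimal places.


lambda = 0.0046
MTTF = 1 / 0.0046
MTTF = 217.3913

217.3913


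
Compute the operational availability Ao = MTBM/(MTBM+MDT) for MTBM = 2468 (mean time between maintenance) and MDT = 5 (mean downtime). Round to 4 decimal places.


MTBM = 2468
MDT = 5
MTBM + MDT = 2473
Ao = 2468 / 2473
Ao = 0.998

0.998


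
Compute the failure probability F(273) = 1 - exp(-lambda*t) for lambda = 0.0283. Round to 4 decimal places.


lambda = 0.0283, t = 273
lambda * t = 7.7259
exp(-7.7259) = 0.0004
F(t) = 1 - 0.0004
F(t) = 0.9996

0.9996


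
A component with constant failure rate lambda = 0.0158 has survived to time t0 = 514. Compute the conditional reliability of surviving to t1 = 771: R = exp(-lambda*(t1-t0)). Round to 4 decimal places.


lambda = 0.0158
t0 = 514, t1 = 771
t1 - t0 = 257
lambda * (t1-t0) = 0.0158 * 257 = 4.0606
R = exp(-4.0606)
R = 0.0172

0.0172


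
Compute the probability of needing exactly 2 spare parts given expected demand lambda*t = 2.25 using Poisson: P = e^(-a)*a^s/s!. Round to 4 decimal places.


a = 2.25, s = 2
e^(-a) = e^(-2.25) = 0.1054
a^s = 2.25^2 = 5.0625
s! = 2
P = 0.1054 * 5.0625 / 2
P = 0.2668

0.2668


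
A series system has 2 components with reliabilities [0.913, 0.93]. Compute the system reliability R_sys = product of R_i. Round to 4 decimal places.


Components: [0.913, 0.93]
After component 1 (R=0.913): product = 0.913
After component 2 (R=0.93): product = 0.8491
R_sys = 0.8491

0.8491


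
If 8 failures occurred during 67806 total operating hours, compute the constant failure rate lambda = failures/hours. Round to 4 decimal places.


failures = 8
total_hours = 67806
lambda = 8 / 67806
lambda = 0.0001

0.0001


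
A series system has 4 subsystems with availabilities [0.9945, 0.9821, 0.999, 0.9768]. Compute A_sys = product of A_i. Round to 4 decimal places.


Subsystems: [0.9945, 0.9821, 0.999, 0.9768]
After subsystem 1 (A=0.9945): product = 0.9945
After subsystem 2 (A=0.9821): product = 0.9767
After subsystem 3 (A=0.999): product = 0.9757
After subsystem 4 (A=0.9768): product = 0.9531
A_sys = 0.9531

0.9531


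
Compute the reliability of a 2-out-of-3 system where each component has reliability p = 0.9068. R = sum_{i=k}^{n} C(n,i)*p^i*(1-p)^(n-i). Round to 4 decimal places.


k = 2, n = 3, p = 0.9068
i=2: C(3,2)=3 * 0.9068^2 * 0.0932^1 = 0.2299
i=3: C(3,3)=1 * 0.9068^3 * 0.0932^0 = 0.7456
R = sum of terms = 0.9756

0.9756


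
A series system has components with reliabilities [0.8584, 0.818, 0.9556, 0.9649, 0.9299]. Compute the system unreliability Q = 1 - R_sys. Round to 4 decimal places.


Components: [0.8584, 0.818, 0.9556, 0.9649, 0.9299]
After component 1: product = 0.8584
After component 2: product = 0.7022
After component 3: product = 0.671
After component 4: product = 0.6474
After component 5: product = 0.6021
R_sys = 0.6021
Q = 1 - 0.6021 = 0.3979

0.3979


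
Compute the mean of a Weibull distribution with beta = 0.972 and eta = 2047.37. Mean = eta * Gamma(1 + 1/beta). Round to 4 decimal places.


beta = 0.972, eta = 2047.37
1/beta = 1.0288
1 + 1/beta = 2.0288
Gamma(2.0288) = 1.0125
Mean = 2047.37 * 1.0125
Mean = 2073.0087

2073.0087


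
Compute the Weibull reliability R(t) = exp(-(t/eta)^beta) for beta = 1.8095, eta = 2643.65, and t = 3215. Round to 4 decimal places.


beta = 1.8095, eta = 2643.65, t = 3215
t/eta = 3215 / 2643.65 = 1.2161
(t/eta)^beta = 1.2161^1.8095 = 1.4248
R(t) = exp(-1.4248)
R(t) = 0.2405

0.2405


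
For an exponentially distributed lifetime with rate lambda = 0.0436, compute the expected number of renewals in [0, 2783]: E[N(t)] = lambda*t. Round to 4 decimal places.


lambda = 0.0436
t = 2783
E[N(t)] = lambda * t
E[N(t)] = 0.0436 * 2783
E[N(t)] = 121.3388

121.3388


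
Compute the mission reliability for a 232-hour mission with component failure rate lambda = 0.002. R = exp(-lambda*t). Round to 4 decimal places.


lambda = 0.002
mission_time = 232
lambda * t = 0.002 * 232 = 0.464
R = exp(-0.464)
R = 0.6288

0.6288


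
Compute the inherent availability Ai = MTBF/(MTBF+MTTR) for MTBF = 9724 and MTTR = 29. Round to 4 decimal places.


MTBF = 9724
MTTR = 29
MTBF + MTTR = 9753
Ai = 9724 / 9753
Ai = 0.997

0.997


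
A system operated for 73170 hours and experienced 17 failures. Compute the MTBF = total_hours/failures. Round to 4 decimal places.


total_hours = 73170
failures = 17
MTBF = 73170 / 17
MTBF = 4304.1176

4304.1176


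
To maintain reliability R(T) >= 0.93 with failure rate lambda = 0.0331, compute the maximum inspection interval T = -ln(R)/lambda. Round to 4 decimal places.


R_target = 0.93
lambda = 0.0331
-ln(0.93) = 0.0726
T = 0.0726 / 0.0331
T = 2.1925

2.1925


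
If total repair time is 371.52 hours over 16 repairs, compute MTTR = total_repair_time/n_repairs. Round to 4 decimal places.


total_repair_time = 371.52
n_repairs = 16
MTTR = 371.52 / 16
MTTR = 23.22

23.22


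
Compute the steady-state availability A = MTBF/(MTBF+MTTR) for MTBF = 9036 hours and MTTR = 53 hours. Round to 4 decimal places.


MTBF = 9036
MTTR = 53
MTBF + MTTR = 9089
A = 9036 / 9089
A = 0.9942

0.9942


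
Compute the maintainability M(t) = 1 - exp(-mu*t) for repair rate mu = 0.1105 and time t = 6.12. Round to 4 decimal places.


mu = 0.1105, t = 6.12
mu * t = 0.1105 * 6.12 = 0.6763
exp(-0.6763) = 0.5085
M(t) = 1 - 0.5085
M(t) = 0.4915

0.4915


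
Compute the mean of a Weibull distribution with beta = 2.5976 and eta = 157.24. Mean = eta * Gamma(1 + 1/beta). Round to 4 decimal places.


beta = 2.5976, eta = 157.24
1/beta = 0.385
1 + 1/beta = 1.385
Gamma(1.385) = 0.8882
Mean = 157.24 * 0.8882
Mean = 139.6584

139.6584


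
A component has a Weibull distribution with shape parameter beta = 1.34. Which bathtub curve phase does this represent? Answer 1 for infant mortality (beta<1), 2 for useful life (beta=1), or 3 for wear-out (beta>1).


beta = 1.34
Compare beta to 1:
beta < 1 => infant mortality (phase 1)
beta = 1 => useful life (phase 2)
beta > 1 => wear-out (phase 3)
Since beta = 1.34, this is wear-out (increasing failure rate)
Phase = 3

3


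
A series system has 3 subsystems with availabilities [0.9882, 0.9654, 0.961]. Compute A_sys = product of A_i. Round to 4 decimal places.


Subsystems: [0.9882, 0.9654, 0.961]
After subsystem 1 (A=0.9882): product = 0.9882
After subsystem 2 (A=0.9654): product = 0.954
After subsystem 3 (A=0.961): product = 0.9168
A_sys = 0.9168

0.9168


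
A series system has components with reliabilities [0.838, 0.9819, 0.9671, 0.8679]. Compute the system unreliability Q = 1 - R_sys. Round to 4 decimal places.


Components: [0.838, 0.9819, 0.9671, 0.8679]
After component 1: product = 0.838
After component 2: product = 0.8228
After component 3: product = 0.7958
After component 4: product = 0.6906
R_sys = 0.6906
Q = 1 - 0.6906 = 0.3094

0.3094


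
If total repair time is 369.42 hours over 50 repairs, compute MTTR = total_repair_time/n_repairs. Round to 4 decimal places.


total_repair_time = 369.42
n_repairs = 50
MTTR = 369.42 / 50
MTTR = 7.3884

7.3884


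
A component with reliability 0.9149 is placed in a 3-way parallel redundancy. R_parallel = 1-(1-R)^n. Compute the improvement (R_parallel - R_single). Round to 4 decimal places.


R_single = 0.9149, n = 3
1 - R_single = 0.0851
(1 - R_single)^n = 0.0851^3 = 0.0006
R_parallel = 1 - 0.0006 = 0.9994
Improvement = 0.9994 - 0.9149
Improvement = 0.0845

0.0845


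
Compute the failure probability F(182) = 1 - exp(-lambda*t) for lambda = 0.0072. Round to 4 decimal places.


lambda = 0.0072, t = 182
lambda * t = 1.3104
exp(-1.3104) = 0.2697
F(t) = 1 - 0.2697
F(t) = 0.7303

0.7303


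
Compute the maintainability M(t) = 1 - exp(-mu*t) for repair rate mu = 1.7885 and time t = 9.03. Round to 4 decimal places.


mu = 1.7885, t = 9.03
mu * t = 1.7885 * 9.03 = 16.1502
exp(-16.1502) = 0.0
M(t) = 1 - 0.0
M(t) = 1.0

1.0


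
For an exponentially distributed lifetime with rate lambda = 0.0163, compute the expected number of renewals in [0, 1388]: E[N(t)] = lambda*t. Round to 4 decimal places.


lambda = 0.0163
t = 1388
E[N(t)] = lambda * t
E[N(t)] = 0.0163 * 1388
E[N(t)] = 22.6244

22.6244


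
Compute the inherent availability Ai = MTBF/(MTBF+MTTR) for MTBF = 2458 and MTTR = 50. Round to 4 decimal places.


MTBF = 2458
MTTR = 50
MTBF + MTTR = 2508
Ai = 2458 / 2508
Ai = 0.9801

0.9801


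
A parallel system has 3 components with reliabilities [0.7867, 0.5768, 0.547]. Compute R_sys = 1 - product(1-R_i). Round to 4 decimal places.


Components: [0.7867, 0.5768, 0.547]
(1 - 0.7867) = 0.2133, running product = 0.2133
(1 - 0.5768) = 0.4232, running product = 0.0903
(1 - 0.547) = 0.453, running product = 0.0409
Product of (1-R_i) = 0.0409
R_sys = 1 - 0.0409 = 0.9591

0.9591


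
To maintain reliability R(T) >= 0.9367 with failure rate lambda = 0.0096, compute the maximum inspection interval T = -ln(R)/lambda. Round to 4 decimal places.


R_target = 0.9367
lambda = 0.0096
-ln(0.9367) = 0.0654
T = 0.0654 / 0.0096
T = 6.8117

6.8117


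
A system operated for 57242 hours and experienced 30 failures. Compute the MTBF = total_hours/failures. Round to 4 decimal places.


total_hours = 57242
failures = 30
MTBF = 57242 / 30
MTBF = 1908.0667

1908.0667


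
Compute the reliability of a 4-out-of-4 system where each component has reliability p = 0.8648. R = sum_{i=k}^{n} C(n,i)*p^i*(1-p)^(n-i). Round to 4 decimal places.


k = 4, n = 4, p = 0.8648
i=4: C(4,4)=1 * 0.8648^4 * 0.1352^0 = 0.5593
R = sum of terms = 0.5593

0.5593


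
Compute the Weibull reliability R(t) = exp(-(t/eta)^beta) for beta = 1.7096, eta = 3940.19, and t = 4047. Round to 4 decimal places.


beta = 1.7096, eta = 3940.19, t = 4047
t/eta = 4047 / 3940.19 = 1.0271
(t/eta)^beta = 1.0271^1.7096 = 1.0468
R(t) = exp(-1.0468)
R(t) = 0.3511

0.3511


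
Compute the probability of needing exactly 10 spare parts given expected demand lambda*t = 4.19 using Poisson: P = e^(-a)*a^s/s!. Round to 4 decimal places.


a = 4.19, s = 10
e^(-a) = e^(-4.19) = 0.0151
a^s = 4.19^10 = 1667785.6381
s! = 3628800
P = 0.0151 * 1667785.6381 / 3628800
P = 0.007

0.007


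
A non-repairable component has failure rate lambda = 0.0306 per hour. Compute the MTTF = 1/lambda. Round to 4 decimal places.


lambda = 0.0306
MTTF = 1 / 0.0306
MTTF = 32.6797

32.6797


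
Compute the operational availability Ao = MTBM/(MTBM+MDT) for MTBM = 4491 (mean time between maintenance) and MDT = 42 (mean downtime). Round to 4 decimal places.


MTBM = 4491
MDT = 42
MTBM + MDT = 4533
Ao = 4491 / 4533
Ao = 0.9907

0.9907


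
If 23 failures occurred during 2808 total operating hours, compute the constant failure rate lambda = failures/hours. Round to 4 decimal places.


failures = 23
total_hours = 2808
lambda = 23 / 2808
lambda = 0.0082

0.0082


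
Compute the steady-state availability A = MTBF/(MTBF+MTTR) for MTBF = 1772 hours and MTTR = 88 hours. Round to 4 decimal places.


MTBF = 1772
MTTR = 88
MTBF + MTTR = 1860
A = 1772 / 1860
A = 0.9527

0.9527


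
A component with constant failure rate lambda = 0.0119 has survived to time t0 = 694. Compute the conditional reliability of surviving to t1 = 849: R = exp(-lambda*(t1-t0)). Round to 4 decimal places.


lambda = 0.0119
t0 = 694, t1 = 849
t1 - t0 = 155
lambda * (t1-t0) = 0.0119 * 155 = 1.8445
R = exp(-1.8445)
R = 0.1581

0.1581


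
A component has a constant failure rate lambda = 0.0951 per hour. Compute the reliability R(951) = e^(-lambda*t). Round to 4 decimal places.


lambda = 0.0951
t = 951
lambda * t = 90.4401
R(t) = e^(-90.4401)
R(t) = 0.0

0.0


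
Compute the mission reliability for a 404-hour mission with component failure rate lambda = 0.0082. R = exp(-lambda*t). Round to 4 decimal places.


lambda = 0.0082
mission_time = 404
lambda * t = 0.0082 * 404 = 3.3128
R = exp(-3.3128)
R = 0.0364

0.0364


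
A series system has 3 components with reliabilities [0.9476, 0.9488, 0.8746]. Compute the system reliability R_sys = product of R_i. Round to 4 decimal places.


Components: [0.9476, 0.9488, 0.8746]
After component 1 (R=0.9476): product = 0.9476
After component 2 (R=0.9488): product = 0.8991
After component 3 (R=0.8746): product = 0.7863
R_sys = 0.7863

0.7863


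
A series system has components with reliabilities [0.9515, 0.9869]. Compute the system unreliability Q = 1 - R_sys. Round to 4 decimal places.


Components: [0.9515, 0.9869]
After component 1: product = 0.9515
After component 2: product = 0.939
R_sys = 0.939
Q = 1 - 0.939 = 0.061

0.061


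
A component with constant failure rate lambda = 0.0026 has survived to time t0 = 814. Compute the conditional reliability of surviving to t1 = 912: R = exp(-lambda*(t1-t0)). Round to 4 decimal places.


lambda = 0.0026
t0 = 814, t1 = 912
t1 - t0 = 98
lambda * (t1-t0) = 0.0026 * 98 = 0.2548
R = exp(-0.2548)
R = 0.7751

0.7751


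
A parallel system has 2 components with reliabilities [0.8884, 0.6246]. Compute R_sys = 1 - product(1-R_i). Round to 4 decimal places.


Components: [0.8884, 0.6246]
(1 - 0.8884) = 0.1116, running product = 0.1116
(1 - 0.6246) = 0.3754, running product = 0.0419
Product of (1-R_i) = 0.0419
R_sys = 1 - 0.0419 = 0.9581

0.9581


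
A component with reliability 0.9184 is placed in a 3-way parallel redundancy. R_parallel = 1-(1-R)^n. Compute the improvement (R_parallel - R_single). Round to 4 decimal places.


R_single = 0.9184, n = 3
1 - R_single = 0.0816
(1 - R_single)^n = 0.0816^3 = 0.0005
R_parallel = 1 - 0.0005 = 0.9995
Improvement = 0.9995 - 0.9184
Improvement = 0.0811

0.0811


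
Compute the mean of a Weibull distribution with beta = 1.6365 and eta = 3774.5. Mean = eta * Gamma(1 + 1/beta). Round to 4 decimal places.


beta = 1.6365, eta = 3774.5
1/beta = 0.6111
1 + 1/beta = 1.6111
Gamma(1.6111) = 0.8948
Mean = 3774.5 * 0.8948
Mean = 3377.4555

3377.4555


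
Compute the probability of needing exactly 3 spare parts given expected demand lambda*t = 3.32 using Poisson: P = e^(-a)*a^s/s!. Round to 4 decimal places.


a = 3.32, s = 3
e^(-a) = e^(-3.32) = 0.0362
a^s = 3.32^3 = 36.5944
s! = 6
P = 0.0362 * 36.5944 / 6
P = 0.2205

0.2205


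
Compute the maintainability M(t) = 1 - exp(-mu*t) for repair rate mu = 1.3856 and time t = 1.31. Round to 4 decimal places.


mu = 1.3856, t = 1.31
mu * t = 1.3856 * 1.31 = 1.8151
exp(-1.8151) = 0.1628
M(t) = 1 - 0.1628
M(t) = 0.8372

0.8372


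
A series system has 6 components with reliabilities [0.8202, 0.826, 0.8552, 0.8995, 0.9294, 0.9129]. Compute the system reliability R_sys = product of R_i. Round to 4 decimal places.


Components: [0.8202, 0.826, 0.8552, 0.8995, 0.9294, 0.9129]
After component 1 (R=0.8202): product = 0.8202
After component 2 (R=0.826): product = 0.6775
After component 3 (R=0.8552): product = 0.5794
After component 4 (R=0.8995): product = 0.5212
After component 5 (R=0.9294): product = 0.4844
After component 6 (R=0.9129): product = 0.4422
R_sys = 0.4422

0.4422


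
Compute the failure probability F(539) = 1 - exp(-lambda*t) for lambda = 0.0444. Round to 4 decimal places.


lambda = 0.0444, t = 539
lambda * t = 23.9316
exp(-23.9316) = 0.0
F(t) = 1 - 0.0
F(t) = 1.0

1.0


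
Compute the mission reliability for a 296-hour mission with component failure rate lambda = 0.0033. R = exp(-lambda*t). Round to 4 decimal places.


lambda = 0.0033
mission_time = 296
lambda * t = 0.0033 * 296 = 0.9768
R = exp(-0.9768)
R = 0.3765

0.3765


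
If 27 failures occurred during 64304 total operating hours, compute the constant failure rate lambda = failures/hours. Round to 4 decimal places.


failures = 27
total_hours = 64304
lambda = 27 / 64304
lambda = 0.0004

0.0004


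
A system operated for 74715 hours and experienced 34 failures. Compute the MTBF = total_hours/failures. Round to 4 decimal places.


total_hours = 74715
failures = 34
MTBF = 74715 / 34
MTBF = 2197.5

2197.5


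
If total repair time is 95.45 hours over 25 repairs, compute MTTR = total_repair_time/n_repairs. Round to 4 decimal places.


total_repair_time = 95.45
n_repairs = 25
MTTR = 95.45 / 25
MTTR = 3.818

3.818


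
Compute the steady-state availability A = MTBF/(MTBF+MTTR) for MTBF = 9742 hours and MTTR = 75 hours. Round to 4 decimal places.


MTBF = 9742
MTTR = 75
MTBF + MTTR = 9817
A = 9742 / 9817
A = 0.9924

0.9924


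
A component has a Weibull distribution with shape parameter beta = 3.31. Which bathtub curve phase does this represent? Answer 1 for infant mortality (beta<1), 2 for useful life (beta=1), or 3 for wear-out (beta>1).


beta = 3.31
Compare beta to 1:
beta < 1 => infant mortality (phase 1)
beta = 1 => useful life (phase 2)
beta > 1 => wear-out (phase 3)
Since beta = 3.31, this is wear-out (increasing failure rate)
Phase = 3

3


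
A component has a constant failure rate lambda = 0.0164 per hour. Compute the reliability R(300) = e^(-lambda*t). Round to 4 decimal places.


lambda = 0.0164
t = 300
lambda * t = 4.92
R(t) = e^(-4.92)
R(t) = 0.0073

0.0073


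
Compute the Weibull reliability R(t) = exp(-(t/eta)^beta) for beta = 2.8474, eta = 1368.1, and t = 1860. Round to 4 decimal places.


beta = 2.8474, eta = 1368.1, t = 1860
t/eta = 1860 / 1368.1 = 1.3595
(t/eta)^beta = 1.3595^2.8474 = 2.3979
R(t) = exp(-2.3979)
R(t) = 0.0909

0.0909


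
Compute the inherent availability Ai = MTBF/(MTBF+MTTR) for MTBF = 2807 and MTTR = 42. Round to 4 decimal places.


MTBF = 2807
MTTR = 42
MTBF + MTTR = 2849
Ai = 2807 / 2849
Ai = 0.9853

0.9853


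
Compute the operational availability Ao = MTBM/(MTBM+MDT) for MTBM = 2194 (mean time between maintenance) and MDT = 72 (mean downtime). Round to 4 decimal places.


MTBM = 2194
MDT = 72
MTBM + MDT = 2266
Ao = 2194 / 2266
Ao = 0.9682

0.9682


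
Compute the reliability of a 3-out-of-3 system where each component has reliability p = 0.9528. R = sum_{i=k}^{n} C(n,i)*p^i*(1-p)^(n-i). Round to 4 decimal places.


k = 3, n = 3, p = 0.9528
i=3: C(3,3)=1 * 0.9528^3 * 0.0472^0 = 0.865
R = sum of terms = 0.865

0.865


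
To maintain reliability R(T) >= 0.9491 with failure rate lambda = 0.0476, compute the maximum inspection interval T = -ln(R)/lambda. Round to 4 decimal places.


R_target = 0.9491
lambda = 0.0476
-ln(0.9491) = 0.0522
T = 0.0522 / 0.0476
T = 1.0975

1.0975


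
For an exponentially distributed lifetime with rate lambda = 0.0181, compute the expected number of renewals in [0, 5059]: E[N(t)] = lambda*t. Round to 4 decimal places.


lambda = 0.0181
t = 5059
E[N(t)] = lambda * t
E[N(t)] = 0.0181 * 5059
E[N(t)] = 91.5679

91.5679


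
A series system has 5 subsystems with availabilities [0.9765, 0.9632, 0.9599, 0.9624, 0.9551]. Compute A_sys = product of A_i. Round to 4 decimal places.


Subsystems: [0.9765, 0.9632, 0.9599, 0.9624, 0.9551]
After subsystem 1 (A=0.9765): product = 0.9765
After subsystem 2 (A=0.9632): product = 0.9406
After subsystem 3 (A=0.9599): product = 0.9028
After subsystem 4 (A=0.9624): product = 0.8689
After subsystem 5 (A=0.9551): product = 0.8299
A_sys = 0.8299

0.8299


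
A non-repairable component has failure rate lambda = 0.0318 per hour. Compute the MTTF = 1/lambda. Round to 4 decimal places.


lambda = 0.0318
MTTF = 1 / 0.0318
MTTF = 31.4465

31.4465


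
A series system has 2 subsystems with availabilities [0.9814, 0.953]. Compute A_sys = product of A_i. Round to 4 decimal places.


Subsystems: [0.9814, 0.953]
After subsystem 1 (A=0.9814): product = 0.9814
After subsystem 2 (A=0.953): product = 0.9353
A_sys = 0.9353

0.9353


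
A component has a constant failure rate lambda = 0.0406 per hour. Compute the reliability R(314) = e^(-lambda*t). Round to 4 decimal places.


lambda = 0.0406
t = 314
lambda * t = 12.7484
R(t) = e^(-12.7484)
R(t) = 0.0

0.0


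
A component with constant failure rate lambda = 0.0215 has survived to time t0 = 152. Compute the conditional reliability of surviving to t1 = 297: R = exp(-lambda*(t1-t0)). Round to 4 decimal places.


lambda = 0.0215
t0 = 152, t1 = 297
t1 - t0 = 145
lambda * (t1-t0) = 0.0215 * 145 = 3.1175
R = exp(-3.1175)
R = 0.0443

0.0443


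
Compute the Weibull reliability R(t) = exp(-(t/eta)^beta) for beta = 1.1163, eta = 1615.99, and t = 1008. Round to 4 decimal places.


beta = 1.1163, eta = 1615.99, t = 1008
t/eta = 1008 / 1615.99 = 0.6238
(t/eta)^beta = 0.6238^1.1163 = 0.5904
R(t) = exp(-0.5904)
R(t) = 0.5541

0.5541


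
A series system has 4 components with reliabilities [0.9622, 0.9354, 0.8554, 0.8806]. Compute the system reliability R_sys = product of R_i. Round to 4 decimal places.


Components: [0.9622, 0.9354, 0.8554, 0.8806]
After component 1 (R=0.9622): product = 0.9622
After component 2 (R=0.9354): product = 0.9
After component 3 (R=0.8554): product = 0.7699
After component 4 (R=0.8806): product = 0.678
R_sys = 0.678

0.678


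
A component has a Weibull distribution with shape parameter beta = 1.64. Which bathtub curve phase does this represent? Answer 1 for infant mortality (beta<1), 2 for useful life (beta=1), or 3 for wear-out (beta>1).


beta = 1.64
Compare beta to 1:
beta < 1 => infant mortality (phase 1)
beta = 1 => useful life (phase 2)
beta > 1 => wear-out (phase 3)
Since beta = 1.64, this is wear-out (increasing failure rate)
Phase = 3

3


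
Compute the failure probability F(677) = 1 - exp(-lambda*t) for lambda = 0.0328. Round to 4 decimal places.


lambda = 0.0328, t = 677
lambda * t = 22.2056
exp(-22.2056) = 0.0
F(t) = 1 - 0.0
F(t) = 1.0

1.0


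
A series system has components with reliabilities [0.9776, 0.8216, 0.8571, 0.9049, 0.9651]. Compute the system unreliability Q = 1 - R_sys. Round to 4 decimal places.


Components: [0.9776, 0.8216, 0.8571, 0.9049, 0.9651]
After component 1: product = 0.9776
After component 2: product = 0.8032
After component 3: product = 0.6884
After component 4: product = 0.623
After component 5: product = 0.6012
R_sys = 0.6012
Q = 1 - 0.6012 = 0.3988

0.3988


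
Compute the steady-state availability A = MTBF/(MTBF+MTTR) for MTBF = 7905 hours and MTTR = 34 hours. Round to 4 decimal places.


MTBF = 7905
MTTR = 34
MTBF + MTTR = 7939
A = 7905 / 7939
A = 0.9957

0.9957


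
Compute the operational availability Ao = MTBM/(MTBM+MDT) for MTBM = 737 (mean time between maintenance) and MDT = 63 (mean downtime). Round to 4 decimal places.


MTBM = 737
MDT = 63
MTBM + MDT = 800
Ao = 737 / 800
Ao = 0.9213

0.9213


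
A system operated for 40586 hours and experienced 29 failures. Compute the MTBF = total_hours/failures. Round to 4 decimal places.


total_hours = 40586
failures = 29
MTBF = 40586 / 29
MTBF = 1399.5172

1399.5172


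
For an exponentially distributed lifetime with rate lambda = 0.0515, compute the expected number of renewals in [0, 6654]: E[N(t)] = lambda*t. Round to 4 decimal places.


lambda = 0.0515
t = 6654
E[N(t)] = lambda * t
E[N(t)] = 0.0515 * 6654
E[N(t)] = 342.681

342.681


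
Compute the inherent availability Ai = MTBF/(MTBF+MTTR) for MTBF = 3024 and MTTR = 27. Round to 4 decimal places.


MTBF = 3024
MTTR = 27
MTBF + MTTR = 3051
Ai = 3024 / 3051
Ai = 0.9912

0.9912


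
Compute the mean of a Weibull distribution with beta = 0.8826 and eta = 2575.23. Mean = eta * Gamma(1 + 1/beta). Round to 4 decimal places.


beta = 0.8826, eta = 2575.23
1/beta = 1.133
1 + 1/beta = 2.133
Gamma(2.133) = 1.0637
Mean = 2575.23 * 1.0637
Mean = 2739.3731

2739.3731


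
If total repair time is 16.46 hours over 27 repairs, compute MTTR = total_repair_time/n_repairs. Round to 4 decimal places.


total_repair_time = 16.46
n_repairs = 27
MTTR = 16.46 / 27
MTTR = 0.6096

0.6096


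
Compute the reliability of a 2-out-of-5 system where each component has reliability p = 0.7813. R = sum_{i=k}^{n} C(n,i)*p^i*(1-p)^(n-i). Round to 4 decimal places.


k = 2, n = 5, p = 0.7813
i=2: C(5,2)=10 * 0.7813^2 * 0.2187^3 = 0.0639
i=3: C(5,3)=10 * 0.7813^3 * 0.2187^2 = 0.2281
i=4: C(5,4)=5 * 0.7813^4 * 0.2187^1 = 0.4075
i=5: C(5,5)=1 * 0.7813^5 * 0.2187^0 = 0.2911
R = sum of terms = 0.9906

0.9906


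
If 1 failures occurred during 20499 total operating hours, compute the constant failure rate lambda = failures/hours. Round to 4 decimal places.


failures = 1
total_hours = 20499
lambda = 1 / 20499
lambda = 0.0

0.0


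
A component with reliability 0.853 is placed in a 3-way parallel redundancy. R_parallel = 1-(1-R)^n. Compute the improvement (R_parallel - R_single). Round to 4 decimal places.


R_single = 0.853, n = 3
1 - R_single = 0.147
(1 - R_single)^n = 0.147^3 = 0.0032
R_parallel = 1 - 0.0032 = 0.9968
Improvement = 0.9968 - 0.853
Improvement = 0.1438

0.1438


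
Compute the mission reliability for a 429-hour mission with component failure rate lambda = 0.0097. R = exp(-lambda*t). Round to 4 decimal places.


lambda = 0.0097
mission_time = 429
lambda * t = 0.0097 * 429 = 4.1613
R = exp(-4.1613)
R = 0.0156

0.0156


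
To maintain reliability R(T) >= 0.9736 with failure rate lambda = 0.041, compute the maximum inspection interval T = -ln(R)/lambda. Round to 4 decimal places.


R_target = 0.9736
lambda = 0.041
-ln(0.9736) = 0.0268
T = 0.0268 / 0.041
T = 0.6526

0.6526


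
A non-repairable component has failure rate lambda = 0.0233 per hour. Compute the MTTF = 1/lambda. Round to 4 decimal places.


lambda = 0.0233
MTTF = 1 / 0.0233
MTTF = 42.9185

42.9185


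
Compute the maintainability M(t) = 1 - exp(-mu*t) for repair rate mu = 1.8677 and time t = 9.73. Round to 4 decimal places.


mu = 1.8677, t = 9.73
mu * t = 1.8677 * 9.73 = 18.1727
exp(-18.1727) = 0.0
M(t) = 1 - 0.0
M(t) = 1.0

1.0


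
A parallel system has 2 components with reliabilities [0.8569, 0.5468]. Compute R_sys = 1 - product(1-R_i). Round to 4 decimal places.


Components: [0.8569, 0.5468]
(1 - 0.8569) = 0.1431, running product = 0.1431
(1 - 0.5468) = 0.4532, running product = 0.0649
Product of (1-R_i) = 0.0649
R_sys = 1 - 0.0649 = 0.9351

0.9351


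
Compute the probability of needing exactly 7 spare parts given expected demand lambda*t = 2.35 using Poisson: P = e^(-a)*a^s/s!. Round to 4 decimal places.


a = 2.35, s = 7
e^(-a) = e^(-2.35) = 0.0954
a^s = 2.35^7 = 395.7993
s! = 5040
P = 0.0954 * 395.7993 / 5040
P = 0.0075

0.0075
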